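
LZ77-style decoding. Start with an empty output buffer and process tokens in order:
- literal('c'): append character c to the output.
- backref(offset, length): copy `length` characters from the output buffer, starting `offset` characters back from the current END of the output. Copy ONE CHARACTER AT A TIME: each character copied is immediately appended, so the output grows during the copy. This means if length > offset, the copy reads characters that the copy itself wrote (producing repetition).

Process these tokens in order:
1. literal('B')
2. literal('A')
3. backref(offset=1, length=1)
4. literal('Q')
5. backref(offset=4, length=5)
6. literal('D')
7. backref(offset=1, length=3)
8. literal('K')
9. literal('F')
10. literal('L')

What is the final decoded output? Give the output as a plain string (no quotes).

Answer: BAAQBAAQBDDDDKFL

Derivation:
Token 1: literal('B'). Output: "B"
Token 2: literal('A'). Output: "BA"
Token 3: backref(off=1, len=1). Copied 'A' from pos 1. Output: "BAA"
Token 4: literal('Q'). Output: "BAAQ"
Token 5: backref(off=4, len=5) (overlapping!). Copied 'BAAQB' from pos 0. Output: "BAAQBAAQB"
Token 6: literal('D'). Output: "BAAQBAAQBD"
Token 7: backref(off=1, len=3) (overlapping!). Copied 'DDD' from pos 9. Output: "BAAQBAAQBDDDD"
Token 8: literal('K'). Output: "BAAQBAAQBDDDDK"
Token 9: literal('F'). Output: "BAAQBAAQBDDDDKF"
Token 10: literal('L'). Output: "BAAQBAAQBDDDDKFL"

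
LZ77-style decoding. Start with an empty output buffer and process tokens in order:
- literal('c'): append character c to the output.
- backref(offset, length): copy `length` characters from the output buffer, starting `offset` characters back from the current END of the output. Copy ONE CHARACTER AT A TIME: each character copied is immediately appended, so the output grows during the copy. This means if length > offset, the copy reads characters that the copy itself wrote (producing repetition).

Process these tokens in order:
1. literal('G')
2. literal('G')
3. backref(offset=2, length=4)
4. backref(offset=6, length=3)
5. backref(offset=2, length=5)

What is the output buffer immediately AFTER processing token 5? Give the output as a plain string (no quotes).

Token 1: literal('G'). Output: "G"
Token 2: literal('G'). Output: "GG"
Token 3: backref(off=2, len=4) (overlapping!). Copied 'GGGG' from pos 0. Output: "GGGGGG"
Token 4: backref(off=6, len=3). Copied 'GGG' from pos 0. Output: "GGGGGGGGG"
Token 5: backref(off=2, len=5) (overlapping!). Copied 'GGGGG' from pos 7. Output: "GGGGGGGGGGGGGG"

Answer: GGGGGGGGGGGGGG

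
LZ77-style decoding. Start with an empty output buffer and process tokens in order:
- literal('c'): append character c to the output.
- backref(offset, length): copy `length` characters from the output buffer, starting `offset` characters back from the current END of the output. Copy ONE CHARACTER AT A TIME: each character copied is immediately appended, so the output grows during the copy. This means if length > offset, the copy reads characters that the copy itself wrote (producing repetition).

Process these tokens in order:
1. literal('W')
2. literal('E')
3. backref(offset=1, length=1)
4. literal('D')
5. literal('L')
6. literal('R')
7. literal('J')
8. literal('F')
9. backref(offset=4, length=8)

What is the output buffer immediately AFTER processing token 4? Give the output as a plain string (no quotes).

Answer: WEED

Derivation:
Token 1: literal('W'). Output: "W"
Token 2: literal('E'). Output: "WE"
Token 3: backref(off=1, len=1). Copied 'E' from pos 1. Output: "WEE"
Token 4: literal('D'). Output: "WEED"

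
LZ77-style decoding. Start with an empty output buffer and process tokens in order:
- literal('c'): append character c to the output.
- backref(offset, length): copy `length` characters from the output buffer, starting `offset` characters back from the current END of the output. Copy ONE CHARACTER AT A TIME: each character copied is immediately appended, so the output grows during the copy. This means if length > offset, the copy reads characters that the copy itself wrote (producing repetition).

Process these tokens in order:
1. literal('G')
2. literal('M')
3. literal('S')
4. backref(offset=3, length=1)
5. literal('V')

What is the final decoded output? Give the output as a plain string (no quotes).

Token 1: literal('G'). Output: "G"
Token 2: literal('M'). Output: "GM"
Token 3: literal('S'). Output: "GMS"
Token 4: backref(off=3, len=1). Copied 'G' from pos 0. Output: "GMSG"
Token 5: literal('V'). Output: "GMSGV"

Answer: GMSGV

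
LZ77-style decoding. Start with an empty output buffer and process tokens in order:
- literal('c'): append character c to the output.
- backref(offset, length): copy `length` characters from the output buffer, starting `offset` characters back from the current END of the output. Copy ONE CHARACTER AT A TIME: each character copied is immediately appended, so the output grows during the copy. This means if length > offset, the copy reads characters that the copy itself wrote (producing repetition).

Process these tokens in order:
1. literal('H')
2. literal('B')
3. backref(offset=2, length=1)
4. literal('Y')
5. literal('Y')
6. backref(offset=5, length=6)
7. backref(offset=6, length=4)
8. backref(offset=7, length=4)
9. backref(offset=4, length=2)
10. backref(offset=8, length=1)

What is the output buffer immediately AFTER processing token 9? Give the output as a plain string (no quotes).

Token 1: literal('H'). Output: "H"
Token 2: literal('B'). Output: "HB"
Token 3: backref(off=2, len=1). Copied 'H' from pos 0. Output: "HBH"
Token 4: literal('Y'). Output: "HBHY"
Token 5: literal('Y'). Output: "HBHYY"
Token 6: backref(off=5, len=6) (overlapping!). Copied 'HBHYYH' from pos 0. Output: "HBHYYHBHYYH"
Token 7: backref(off=6, len=4). Copied 'HBHY' from pos 5. Output: "HBHYYHBHYYHHBHY"
Token 8: backref(off=7, len=4). Copied 'YYHH' from pos 8. Output: "HBHYYHBHYYHHBHYYYHH"
Token 9: backref(off=4, len=2). Copied 'YY' from pos 15. Output: "HBHYYHBHYYHHBHYYYHHYY"

Answer: HBHYYHBHYYHHBHYYYHHYY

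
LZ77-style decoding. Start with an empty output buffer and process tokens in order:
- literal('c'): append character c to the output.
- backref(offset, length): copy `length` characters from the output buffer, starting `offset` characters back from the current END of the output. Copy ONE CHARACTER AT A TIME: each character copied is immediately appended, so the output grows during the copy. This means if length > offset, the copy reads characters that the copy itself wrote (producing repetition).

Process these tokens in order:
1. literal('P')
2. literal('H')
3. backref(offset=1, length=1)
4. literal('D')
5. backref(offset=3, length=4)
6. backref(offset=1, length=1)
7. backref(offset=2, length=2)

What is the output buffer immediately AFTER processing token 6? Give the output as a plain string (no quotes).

Answer: PHHDHHDHH

Derivation:
Token 1: literal('P'). Output: "P"
Token 2: literal('H'). Output: "PH"
Token 3: backref(off=1, len=1). Copied 'H' from pos 1. Output: "PHH"
Token 4: literal('D'). Output: "PHHD"
Token 5: backref(off=3, len=4) (overlapping!). Copied 'HHDH' from pos 1. Output: "PHHDHHDH"
Token 6: backref(off=1, len=1). Copied 'H' from pos 7. Output: "PHHDHHDHH"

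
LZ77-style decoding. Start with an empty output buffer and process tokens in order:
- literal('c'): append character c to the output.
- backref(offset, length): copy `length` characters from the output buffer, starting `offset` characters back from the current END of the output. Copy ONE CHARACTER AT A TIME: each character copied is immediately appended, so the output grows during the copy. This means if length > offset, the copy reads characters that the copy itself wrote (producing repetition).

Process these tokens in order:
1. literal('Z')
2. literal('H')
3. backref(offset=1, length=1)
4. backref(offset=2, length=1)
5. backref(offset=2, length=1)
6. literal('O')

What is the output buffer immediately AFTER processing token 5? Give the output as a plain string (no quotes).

Answer: ZHHHH

Derivation:
Token 1: literal('Z'). Output: "Z"
Token 2: literal('H'). Output: "ZH"
Token 3: backref(off=1, len=1). Copied 'H' from pos 1. Output: "ZHH"
Token 4: backref(off=2, len=1). Copied 'H' from pos 1. Output: "ZHHH"
Token 5: backref(off=2, len=1). Copied 'H' from pos 2. Output: "ZHHHH"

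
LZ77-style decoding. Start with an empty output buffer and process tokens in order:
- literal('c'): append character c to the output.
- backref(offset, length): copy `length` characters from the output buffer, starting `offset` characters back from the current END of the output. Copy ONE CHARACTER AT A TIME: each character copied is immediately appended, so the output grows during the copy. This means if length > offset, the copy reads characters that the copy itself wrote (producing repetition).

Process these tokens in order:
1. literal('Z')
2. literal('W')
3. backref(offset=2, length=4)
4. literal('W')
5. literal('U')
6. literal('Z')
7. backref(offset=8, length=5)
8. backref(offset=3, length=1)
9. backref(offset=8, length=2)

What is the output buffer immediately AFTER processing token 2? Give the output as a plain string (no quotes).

Token 1: literal('Z'). Output: "Z"
Token 2: literal('W'). Output: "ZW"

Answer: ZW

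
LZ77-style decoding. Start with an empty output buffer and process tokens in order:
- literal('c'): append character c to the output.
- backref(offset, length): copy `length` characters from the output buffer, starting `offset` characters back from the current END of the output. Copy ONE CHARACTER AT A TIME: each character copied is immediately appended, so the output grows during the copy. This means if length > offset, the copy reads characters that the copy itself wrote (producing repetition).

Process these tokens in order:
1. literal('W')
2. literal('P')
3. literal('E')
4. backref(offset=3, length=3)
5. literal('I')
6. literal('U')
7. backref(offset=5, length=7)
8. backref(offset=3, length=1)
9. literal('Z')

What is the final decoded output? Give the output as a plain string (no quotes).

Token 1: literal('W'). Output: "W"
Token 2: literal('P'). Output: "WP"
Token 3: literal('E'). Output: "WPE"
Token 4: backref(off=3, len=3). Copied 'WPE' from pos 0. Output: "WPEWPE"
Token 5: literal('I'). Output: "WPEWPEI"
Token 6: literal('U'). Output: "WPEWPEIU"
Token 7: backref(off=5, len=7) (overlapping!). Copied 'WPEIUWP' from pos 3. Output: "WPEWPEIUWPEIUWP"
Token 8: backref(off=3, len=1). Copied 'U' from pos 12. Output: "WPEWPEIUWPEIUWPU"
Token 9: literal('Z'). Output: "WPEWPEIUWPEIUWPUZ"

Answer: WPEWPEIUWPEIUWPUZ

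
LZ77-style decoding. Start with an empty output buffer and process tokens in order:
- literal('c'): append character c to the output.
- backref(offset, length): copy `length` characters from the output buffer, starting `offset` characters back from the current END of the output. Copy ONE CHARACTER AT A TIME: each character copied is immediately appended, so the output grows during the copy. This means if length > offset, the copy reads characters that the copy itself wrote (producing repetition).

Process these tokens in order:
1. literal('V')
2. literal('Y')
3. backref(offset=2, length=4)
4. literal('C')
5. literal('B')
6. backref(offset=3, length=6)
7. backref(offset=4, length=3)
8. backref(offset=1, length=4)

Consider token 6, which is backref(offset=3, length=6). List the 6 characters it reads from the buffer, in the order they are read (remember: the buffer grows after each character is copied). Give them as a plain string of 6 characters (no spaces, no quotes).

Answer: YCBYCB

Derivation:
Token 1: literal('V'). Output: "V"
Token 2: literal('Y'). Output: "VY"
Token 3: backref(off=2, len=4) (overlapping!). Copied 'VYVY' from pos 0. Output: "VYVYVY"
Token 4: literal('C'). Output: "VYVYVYC"
Token 5: literal('B'). Output: "VYVYVYCB"
Token 6: backref(off=3, len=6). Buffer before: "VYVYVYCB" (len 8)
  byte 1: read out[5]='Y', append. Buffer now: "VYVYVYCBY"
  byte 2: read out[6]='C', append. Buffer now: "VYVYVYCBYC"
  byte 3: read out[7]='B', append. Buffer now: "VYVYVYCBYCB"
  byte 4: read out[8]='Y', append. Buffer now: "VYVYVYCBYCBY"
  byte 5: read out[9]='C', append. Buffer now: "VYVYVYCBYCBYC"
  byte 6: read out[10]='B', append. Buffer now: "VYVYVYCBYCBYCB"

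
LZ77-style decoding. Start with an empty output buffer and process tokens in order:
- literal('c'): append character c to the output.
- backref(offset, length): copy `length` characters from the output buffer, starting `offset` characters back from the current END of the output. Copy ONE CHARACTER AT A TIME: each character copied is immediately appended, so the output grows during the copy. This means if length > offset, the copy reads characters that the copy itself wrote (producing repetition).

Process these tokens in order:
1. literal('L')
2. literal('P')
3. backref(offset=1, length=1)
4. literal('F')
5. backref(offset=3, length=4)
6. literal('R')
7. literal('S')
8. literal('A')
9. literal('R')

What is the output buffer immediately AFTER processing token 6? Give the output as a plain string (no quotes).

Token 1: literal('L'). Output: "L"
Token 2: literal('P'). Output: "LP"
Token 3: backref(off=1, len=1). Copied 'P' from pos 1. Output: "LPP"
Token 4: literal('F'). Output: "LPPF"
Token 5: backref(off=3, len=4) (overlapping!). Copied 'PPFP' from pos 1. Output: "LPPFPPFP"
Token 6: literal('R'). Output: "LPPFPPFPR"

Answer: LPPFPPFPR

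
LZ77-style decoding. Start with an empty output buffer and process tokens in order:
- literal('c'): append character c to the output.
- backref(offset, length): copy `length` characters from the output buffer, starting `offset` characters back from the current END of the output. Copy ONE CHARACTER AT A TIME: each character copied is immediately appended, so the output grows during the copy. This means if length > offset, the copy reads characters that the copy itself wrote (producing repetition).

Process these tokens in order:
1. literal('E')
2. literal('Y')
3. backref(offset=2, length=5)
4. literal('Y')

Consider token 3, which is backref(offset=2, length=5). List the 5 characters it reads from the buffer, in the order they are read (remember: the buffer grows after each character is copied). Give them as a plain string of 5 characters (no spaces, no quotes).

Token 1: literal('E'). Output: "E"
Token 2: literal('Y'). Output: "EY"
Token 3: backref(off=2, len=5). Buffer before: "EY" (len 2)
  byte 1: read out[0]='E', append. Buffer now: "EYE"
  byte 2: read out[1]='Y', append. Buffer now: "EYEY"
  byte 3: read out[2]='E', append. Buffer now: "EYEYE"
  byte 4: read out[3]='Y', append. Buffer now: "EYEYEY"
  byte 5: read out[4]='E', append. Buffer now: "EYEYEYE"

Answer: EYEYE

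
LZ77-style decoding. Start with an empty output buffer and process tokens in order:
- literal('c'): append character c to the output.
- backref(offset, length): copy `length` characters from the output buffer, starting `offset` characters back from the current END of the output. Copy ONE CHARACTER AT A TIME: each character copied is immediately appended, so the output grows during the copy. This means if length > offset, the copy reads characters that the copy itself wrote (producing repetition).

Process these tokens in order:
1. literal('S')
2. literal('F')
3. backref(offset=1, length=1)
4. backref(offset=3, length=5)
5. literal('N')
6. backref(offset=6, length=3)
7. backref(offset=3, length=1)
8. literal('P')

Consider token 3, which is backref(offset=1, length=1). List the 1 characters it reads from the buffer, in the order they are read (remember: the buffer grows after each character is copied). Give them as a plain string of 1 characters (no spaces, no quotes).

Token 1: literal('S'). Output: "S"
Token 2: literal('F'). Output: "SF"
Token 3: backref(off=1, len=1). Buffer before: "SF" (len 2)
  byte 1: read out[1]='F', append. Buffer now: "SFF"

Answer: F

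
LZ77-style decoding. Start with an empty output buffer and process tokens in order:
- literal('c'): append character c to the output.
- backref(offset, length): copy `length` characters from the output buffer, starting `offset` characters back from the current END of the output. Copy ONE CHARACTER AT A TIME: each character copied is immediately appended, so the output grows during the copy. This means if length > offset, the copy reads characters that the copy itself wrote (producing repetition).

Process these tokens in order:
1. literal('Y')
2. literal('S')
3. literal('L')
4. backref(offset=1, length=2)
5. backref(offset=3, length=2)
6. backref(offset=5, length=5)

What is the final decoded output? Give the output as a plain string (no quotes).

Token 1: literal('Y'). Output: "Y"
Token 2: literal('S'). Output: "YS"
Token 3: literal('L'). Output: "YSL"
Token 4: backref(off=1, len=2) (overlapping!). Copied 'LL' from pos 2. Output: "YSLLL"
Token 5: backref(off=3, len=2). Copied 'LL' from pos 2. Output: "YSLLLLL"
Token 6: backref(off=5, len=5). Copied 'LLLLL' from pos 2. Output: "YSLLLLLLLLLL"

Answer: YSLLLLLLLLLL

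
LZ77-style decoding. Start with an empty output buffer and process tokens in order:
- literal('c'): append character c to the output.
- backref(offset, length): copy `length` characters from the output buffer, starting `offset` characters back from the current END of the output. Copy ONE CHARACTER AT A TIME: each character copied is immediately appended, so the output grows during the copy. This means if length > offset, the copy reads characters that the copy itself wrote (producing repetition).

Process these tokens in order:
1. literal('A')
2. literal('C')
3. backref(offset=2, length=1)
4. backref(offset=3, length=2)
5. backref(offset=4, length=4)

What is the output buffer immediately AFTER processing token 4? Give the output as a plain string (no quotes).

Answer: ACAAC

Derivation:
Token 1: literal('A'). Output: "A"
Token 2: literal('C'). Output: "AC"
Token 3: backref(off=2, len=1). Copied 'A' from pos 0. Output: "ACA"
Token 4: backref(off=3, len=2). Copied 'AC' from pos 0. Output: "ACAAC"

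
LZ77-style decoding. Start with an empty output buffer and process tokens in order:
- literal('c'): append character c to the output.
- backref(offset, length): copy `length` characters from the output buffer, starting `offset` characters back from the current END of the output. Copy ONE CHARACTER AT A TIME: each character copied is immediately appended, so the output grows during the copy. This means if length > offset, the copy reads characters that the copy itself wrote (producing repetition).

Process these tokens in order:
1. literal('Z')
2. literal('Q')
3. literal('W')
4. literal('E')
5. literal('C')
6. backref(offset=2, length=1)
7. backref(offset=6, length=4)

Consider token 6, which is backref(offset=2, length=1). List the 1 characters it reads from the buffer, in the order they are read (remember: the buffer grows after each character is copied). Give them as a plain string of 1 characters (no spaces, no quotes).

Answer: E

Derivation:
Token 1: literal('Z'). Output: "Z"
Token 2: literal('Q'). Output: "ZQ"
Token 3: literal('W'). Output: "ZQW"
Token 4: literal('E'). Output: "ZQWE"
Token 5: literal('C'). Output: "ZQWEC"
Token 6: backref(off=2, len=1). Buffer before: "ZQWEC" (len 5)
  byte 1: read out[3]='E', append. Buffer now: "ZQWECE"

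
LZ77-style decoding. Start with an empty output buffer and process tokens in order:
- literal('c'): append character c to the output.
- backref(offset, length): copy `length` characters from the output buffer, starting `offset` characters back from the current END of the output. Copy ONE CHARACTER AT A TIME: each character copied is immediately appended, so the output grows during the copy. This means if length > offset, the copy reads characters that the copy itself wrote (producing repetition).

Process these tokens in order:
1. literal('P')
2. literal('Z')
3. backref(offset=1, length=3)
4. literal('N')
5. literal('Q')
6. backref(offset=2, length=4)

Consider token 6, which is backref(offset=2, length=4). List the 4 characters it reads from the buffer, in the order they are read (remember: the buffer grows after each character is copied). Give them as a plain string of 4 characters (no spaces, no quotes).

Answer: NQNQ

Derivation:
Token 1: literal('P'). Output: "P"
Token 2: literal('Z'). Output: "PZ"
Token 3: backref(off=1, len=3) (overlapping!). Copied 'ZZZ' from pos 1. Output: "PZZZZ"
Token 4: literal('N'). Output: "PZZZZN"
Token 5: literal('Q'). Output: "PZZZZNQ"
Token 6: backref(off=2, len=4). Buffer before: "PZZZZNQ" (len 7)
  byte 1: read out[5]='N', append. Buffer now: "PZZZZNQN"
  byte 2: read out[6]='Q', append. Buffer now: "PZZZZNQNQ"
  byte 3: read out[7]='N', append. Buffer now: "PZZZZNQNQN"
  byte 4: read out[8]='Q', append. Buffer now: "PZZZZNQNQNQ"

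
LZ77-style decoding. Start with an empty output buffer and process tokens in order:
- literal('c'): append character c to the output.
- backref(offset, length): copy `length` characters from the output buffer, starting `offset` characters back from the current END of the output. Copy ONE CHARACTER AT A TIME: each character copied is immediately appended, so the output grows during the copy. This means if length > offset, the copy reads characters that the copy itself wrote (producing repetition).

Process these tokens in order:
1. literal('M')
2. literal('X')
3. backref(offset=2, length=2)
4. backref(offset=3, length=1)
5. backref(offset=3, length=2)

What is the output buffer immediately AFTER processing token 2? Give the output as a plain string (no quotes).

Answer: MX

Derivation:
Token 1: literal('M'). Output: "M"
Token 2: literal('X'). Output: "MX"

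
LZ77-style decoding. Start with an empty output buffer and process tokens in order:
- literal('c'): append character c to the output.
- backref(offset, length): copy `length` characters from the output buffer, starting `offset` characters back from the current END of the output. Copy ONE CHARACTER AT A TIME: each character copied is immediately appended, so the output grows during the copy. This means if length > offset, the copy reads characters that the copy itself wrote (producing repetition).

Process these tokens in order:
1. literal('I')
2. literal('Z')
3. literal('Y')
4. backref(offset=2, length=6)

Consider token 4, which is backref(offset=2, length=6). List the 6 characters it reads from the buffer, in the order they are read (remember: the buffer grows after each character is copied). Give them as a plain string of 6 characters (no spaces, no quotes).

Token 1: literal('I'). Output: "I"
Token 2: literal('Z'). Output: "IZ"
Token 3: literal('Y'). Output: "IZY"
Token 4: backref(off=2, len=6). Buffer before: "IZY" (len 3)
  byte 1: read out[1]='Z', append. Buffer now: "IZYZ"
  byte 2: read out[2]='Y', append. Buffer now: "IZYZY"
  byte 3: read out[3]='Z', append. Buffer now: "IZYZYZ"
  byte 4: read out[4]='Y', append. Buffer now: "IZYZYZY"
  byte 5: read out[5]='Z', append. Buffer now: "IZYZYZYZ"
  byte 6: read out[6]='Y', append. Buffer now: "IZYZYZYZY"

Answer: ZYZYZY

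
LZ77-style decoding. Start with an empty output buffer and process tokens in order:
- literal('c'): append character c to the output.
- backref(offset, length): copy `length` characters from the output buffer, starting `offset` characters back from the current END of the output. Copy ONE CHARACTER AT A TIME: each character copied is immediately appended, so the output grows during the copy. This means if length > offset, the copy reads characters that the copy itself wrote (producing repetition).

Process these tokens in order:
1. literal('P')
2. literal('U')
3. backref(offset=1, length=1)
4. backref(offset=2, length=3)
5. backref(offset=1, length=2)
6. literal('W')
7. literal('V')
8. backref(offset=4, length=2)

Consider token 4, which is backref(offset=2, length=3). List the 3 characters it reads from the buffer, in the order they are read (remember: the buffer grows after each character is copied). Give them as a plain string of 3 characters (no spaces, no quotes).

Answer: UUU

Derivation:
Token 1: literal('P'). Output: "P"
Token 2: literal('U'). Output: "PU"
Token 3: backref(off=1, len=1). Copied 'U' from pos 1. Output: "PUU"
Token 4: backref(off=2, len=3). Buffer before: "PUU" (len 3)
  byte 1: read out[1]='U', append. Buffer now: "PUUU"
  byte 2: read out[2]='U', append. Buffer now: "PUUUU"
  byte 3: read out[3]='U', append. Buffer now: "PUUUUU"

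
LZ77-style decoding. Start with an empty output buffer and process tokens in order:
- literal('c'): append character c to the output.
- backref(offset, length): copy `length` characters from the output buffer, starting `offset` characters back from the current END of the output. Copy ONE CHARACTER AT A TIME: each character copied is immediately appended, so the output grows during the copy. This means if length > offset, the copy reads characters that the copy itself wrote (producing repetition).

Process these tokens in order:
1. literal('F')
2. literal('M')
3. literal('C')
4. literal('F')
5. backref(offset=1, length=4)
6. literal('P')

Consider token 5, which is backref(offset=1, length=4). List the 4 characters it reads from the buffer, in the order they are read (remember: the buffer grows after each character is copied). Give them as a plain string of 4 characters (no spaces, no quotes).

Token 1: literal('F'). Output: "F"
Token 2: literal('M'). Output: "FM"
Token 3: literal('C'). Output: "FMC"
Token 4: literal('F'). Output: "FMCF"
Token 5: backref(off=1, len=4). Buffer before: "FMCF" (len 4)
  byte 1: read out[3]='F', append. Buffer now: "FMCFF"
  byte 2: read out[4]='F', append. Buffer now: "FMCFFF"
  byte 3: read out[5]='F', append. Buffer now: "FMCFFFF"
  byte 4: read out[6]='F', append. Buffer now: "FMCFFFFF"

Answer: FFFF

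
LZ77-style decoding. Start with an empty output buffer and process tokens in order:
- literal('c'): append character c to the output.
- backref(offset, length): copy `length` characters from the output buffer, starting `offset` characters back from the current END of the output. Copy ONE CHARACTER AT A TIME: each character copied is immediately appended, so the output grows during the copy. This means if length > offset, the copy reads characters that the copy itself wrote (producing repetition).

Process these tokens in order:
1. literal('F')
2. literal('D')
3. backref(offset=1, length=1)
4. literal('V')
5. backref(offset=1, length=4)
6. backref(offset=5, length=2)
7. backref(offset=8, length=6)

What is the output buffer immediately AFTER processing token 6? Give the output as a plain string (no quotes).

Token 1: literal('F'). Output: "F"
Token 2: literal('D'). Output: "FD"
Token 3: backref(off=1, len=1). Copied 'D' from pos 1. Output: "FDD"
Token 4: literal('V'). Output: "FDDV"
Token 5: backref(off=1, len=4) (overlapping!). Copied 'VVVV' from pos 3. Output: "FDDVVVVV"
Token 6: backref(off=5, len=2). Copied 'VV' from pos 3. Output: "FDDVVVVVVV"

Answer: FDDVVVVVVV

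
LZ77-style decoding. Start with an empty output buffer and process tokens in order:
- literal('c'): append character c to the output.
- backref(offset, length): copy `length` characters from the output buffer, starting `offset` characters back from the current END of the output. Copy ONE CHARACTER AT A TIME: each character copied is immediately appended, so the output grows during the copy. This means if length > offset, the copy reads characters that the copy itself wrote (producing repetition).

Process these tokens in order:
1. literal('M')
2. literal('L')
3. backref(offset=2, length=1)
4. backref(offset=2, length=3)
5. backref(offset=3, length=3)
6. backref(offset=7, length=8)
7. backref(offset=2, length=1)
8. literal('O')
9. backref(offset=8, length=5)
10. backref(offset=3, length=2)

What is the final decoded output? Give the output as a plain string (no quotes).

Answer: MLMLMLLMLMLMLLMLMLOMLLMLLM

Derivation:
Token 1: literal('M'). Output: "M"
Token 2: literal('L'). Output: "ML"
Token 3: backref(off=2, len=1). Copied 'M' from pos 0. Output: "MLM"
Token 4: backref(off=2, len=3) (overlapping!). Copied 'LML' from pos 1. Output: "MLMLML"
Token 5: backref(off=3, len=3). Copied 'LML' from pos 3. Output: "MLMLMLLML"
Token 6: backref(off=7, len=8) (overlapping!). Copied 'MLMLLMLM' from pos 2. Output: "MLMLMLLMLMLMLLMLM"
Token 7: backref(off=2, len=1). Copied 'L' from pos 15. Output: "MLMLMLLMLMLMLLMLML"
Token 8: literal('O'). Output: "MLMLMLLMLMLMLLMLMLO"
Token 9: backref(off=8, len=5). Copied 'MLLML' from pos 11. Output: "MLMLMLLMLMLMLLMLMLOMLLML"
Token 10: backref(off=3, len=2). Copied 'LM' from pos 21. Output: "MLMLMLLMLMLMLLMLMLOMLLMLLM"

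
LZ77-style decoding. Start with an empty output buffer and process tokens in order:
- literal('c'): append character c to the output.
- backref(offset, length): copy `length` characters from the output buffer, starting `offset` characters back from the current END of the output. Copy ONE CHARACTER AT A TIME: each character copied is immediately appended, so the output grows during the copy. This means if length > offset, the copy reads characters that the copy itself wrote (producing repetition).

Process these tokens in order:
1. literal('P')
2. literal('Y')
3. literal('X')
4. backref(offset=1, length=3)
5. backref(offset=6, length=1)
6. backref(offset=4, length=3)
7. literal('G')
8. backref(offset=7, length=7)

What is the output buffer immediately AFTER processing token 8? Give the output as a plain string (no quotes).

Answer: PYXXXXPXXXGXXPXXXG

Derivation:
Token 1: literal('P'). Output: "P"
Token 2: literal('Y'). Output: "PY"
Token 3: literal('X'). Output: "PYX"
Token 4: backref(off=1, len=3) (overlapping!). Copied 'XXX' from pos 2. Output: "PYXXXX"
Token 5: backref(off=6, len=1). Copied 'P' from pos 0. Output: "PYXXXXP"
Token 6: backref(off=4, len=3). Copied 'XXX' from pos 3. Output: "PYXXXXPXXX"
Token 7: literal('G'). Output: "PYXXXXPXXXG"
Token 8: backref(off=7, len=7). Copied 'XXPXXXG' from pos 4. Output: "PYXXXXPXXXGXXPXXXG"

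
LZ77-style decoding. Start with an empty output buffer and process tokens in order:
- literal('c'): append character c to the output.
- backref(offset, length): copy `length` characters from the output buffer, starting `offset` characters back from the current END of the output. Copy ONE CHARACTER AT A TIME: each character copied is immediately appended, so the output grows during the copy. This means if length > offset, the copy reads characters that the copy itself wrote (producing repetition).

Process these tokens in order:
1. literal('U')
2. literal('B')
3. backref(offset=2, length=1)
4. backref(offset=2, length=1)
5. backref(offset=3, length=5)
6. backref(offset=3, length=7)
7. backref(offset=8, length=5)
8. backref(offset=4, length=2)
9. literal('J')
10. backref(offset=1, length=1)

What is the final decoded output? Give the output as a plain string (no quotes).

Answer: UBUBBUBBUBBUBBUBUBBUBBBJJ

Derivation:
Token 1: literal('U'). Output: "U"
Token 2: literal('B'). Output: "UB"
Token 3: backref(off=2, len=1). Copied 'U' from pos 0. Output: "UBU"
Token 4: backref(off=2, len=1). Copied 'B' from pos 1. Output: "UBUB"
Token 5: backref(off=3, len=5) (overlapping!). Copied 'BUBBU' from pos 1. Output: "UBUBBUBBU"
Token 6: backref(off=3, len=7) (overlapping!). Copied 'BBUBBUB' from pos 6. Output: "UBUBBUBBUBBUBBUB"
Token 7: backref(off=8, len=5). Copied 'UBBUB' from pos 8. Output: "UBUBBUBBUBBUBBUBUBBUB"
Token 8: backref(off=4, len=2). Copied 'BB' from pos 17. Output: "UBUBBUBBUBBUBBUBUBBUBBB"
Token 9: literal('J'). Output: "UBUBBUBBUBBUBBUBUBBUBBBJ"
Token 10: backref(off=1, len=1). Copied 'J' from pos 23. Output: "UBUBBUBBUBBUBBUBUBBUBBBJJ"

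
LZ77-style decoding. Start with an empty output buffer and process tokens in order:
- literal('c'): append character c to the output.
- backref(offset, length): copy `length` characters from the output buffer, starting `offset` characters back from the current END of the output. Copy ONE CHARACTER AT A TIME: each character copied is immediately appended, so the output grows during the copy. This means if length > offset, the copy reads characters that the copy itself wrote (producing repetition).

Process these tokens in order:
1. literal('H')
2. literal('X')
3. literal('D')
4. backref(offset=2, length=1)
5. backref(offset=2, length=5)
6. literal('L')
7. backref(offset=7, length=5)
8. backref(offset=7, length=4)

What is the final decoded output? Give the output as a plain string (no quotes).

Token 1: literal('H'). Output: "H"
Token 2: literal('X'). Output: "HX"
Token 3: literal('D'). Output: "HXD"
Token 4: backref(off=2, len=1). Copied 'X' from pos 1. Output: "HXDX"
Token 5: backref(off=2, len=5) (overlapping!). Copied 'DXDXD' from pos 2. Output: "HXDXDXDXD"
Token 6: literal('L'). Output: "HXDXDXDXDL"
Token 7: backref(off=7, len=5). Copied 'XDXDX' from pos 3. Output: "HXDXDXDXDLXDXDX"
Token 8: backref(off=7, len=4). Copied 'DLXD' from pos 8. Output: "HXDXDXDXDLXDXDXDLXD"

Answer: HXDXDXDXDLXDXDXDLXD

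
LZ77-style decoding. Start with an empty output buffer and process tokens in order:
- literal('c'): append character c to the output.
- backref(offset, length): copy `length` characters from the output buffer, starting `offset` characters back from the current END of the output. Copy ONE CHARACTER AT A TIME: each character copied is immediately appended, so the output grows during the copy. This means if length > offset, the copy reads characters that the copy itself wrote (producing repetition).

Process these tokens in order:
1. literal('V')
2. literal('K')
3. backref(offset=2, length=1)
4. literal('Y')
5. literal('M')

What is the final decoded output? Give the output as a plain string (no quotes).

Token 1: literal('V'). Output: "V"
Token 2: literal('K'). Output: "VK"
Token 3: backref(off=2, len=1). Copied 'V' from pos 0. Output: "VKV"
Token 4: literal('Y'). Output: "VKVY"
Token 5: literal('M'). Output: "VKVYM"

Answer: VKVYM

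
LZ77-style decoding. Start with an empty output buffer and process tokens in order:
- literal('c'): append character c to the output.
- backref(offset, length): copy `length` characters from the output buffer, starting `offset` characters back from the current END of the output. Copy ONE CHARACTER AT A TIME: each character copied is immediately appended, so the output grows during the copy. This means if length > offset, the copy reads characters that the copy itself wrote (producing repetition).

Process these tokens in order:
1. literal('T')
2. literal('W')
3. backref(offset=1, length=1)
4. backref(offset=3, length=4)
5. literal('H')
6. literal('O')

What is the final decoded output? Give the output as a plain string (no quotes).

Token 1: literal('T'). Output: "T"
Token 2: literal('W'). Output: "TW"
Token 3: backref(off=1, len=1). Copied 'W' from pos 1. Output: "TWW"
Token 4: backref(off=3, len=4) (overlapping!). Copied 'TWWT' from pos 0. Output: "TWWTWWT"
Token 5: literal('H'). Output: "TWWTWWTH"
Token 6: literal('O'). Output: "TWWTWWTHO"

Answer: TWWTWWTHO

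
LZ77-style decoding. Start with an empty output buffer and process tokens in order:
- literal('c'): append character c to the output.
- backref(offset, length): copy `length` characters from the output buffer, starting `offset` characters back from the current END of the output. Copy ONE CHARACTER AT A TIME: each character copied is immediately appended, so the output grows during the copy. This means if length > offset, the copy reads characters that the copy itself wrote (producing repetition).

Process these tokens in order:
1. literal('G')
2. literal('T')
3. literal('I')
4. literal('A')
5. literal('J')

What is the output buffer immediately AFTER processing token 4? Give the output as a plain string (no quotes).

Answer: GTIA

Derivation:
Token 1: literal('G'). Output: "G"
Token 2: literal('T'). Output: "GT"
Token 3: literal('I'). Output: "GTI"
Token 4: literal('A'). Output: "GTIA"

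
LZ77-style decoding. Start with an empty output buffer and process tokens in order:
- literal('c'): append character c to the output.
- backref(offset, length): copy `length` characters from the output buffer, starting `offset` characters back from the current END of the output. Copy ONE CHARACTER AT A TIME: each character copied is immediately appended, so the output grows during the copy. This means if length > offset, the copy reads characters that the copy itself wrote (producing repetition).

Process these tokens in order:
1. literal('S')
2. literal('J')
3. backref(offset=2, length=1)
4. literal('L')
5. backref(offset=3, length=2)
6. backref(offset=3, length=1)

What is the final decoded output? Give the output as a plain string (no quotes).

Token 1: literal('S'). Output: "S"
Token 2: literal('J'). Output: "SJ"
Token 3: backref(off=2, len=1). Copied 'S' from pos 0. Output: "SJS"
Token 4: literal('L'). Output: "SJSL"
Token 5: backref(off=3, len=2). Copied 'JS' from pos 1. Output: "SJSLJS"
Token 6: backref(off=3, len=1). Copied 'L' from pos 3. Output: "SJSLJSL"

Answer: SJSLJSL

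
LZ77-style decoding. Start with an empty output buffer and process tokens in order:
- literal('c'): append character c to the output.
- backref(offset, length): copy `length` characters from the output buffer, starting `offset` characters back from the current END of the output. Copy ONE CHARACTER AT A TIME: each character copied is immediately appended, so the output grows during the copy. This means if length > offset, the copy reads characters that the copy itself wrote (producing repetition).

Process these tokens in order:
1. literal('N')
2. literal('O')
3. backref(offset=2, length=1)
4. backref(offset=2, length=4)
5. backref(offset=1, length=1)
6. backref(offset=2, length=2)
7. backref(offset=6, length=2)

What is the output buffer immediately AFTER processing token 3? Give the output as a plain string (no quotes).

Token 1: literal('N'). Output: "N"
Token 2: literal('O'). Output: "NO"
Token 3: backref(off=2, len=1). Copied 'N' from pos 0. Output: "NON"

Answer: NON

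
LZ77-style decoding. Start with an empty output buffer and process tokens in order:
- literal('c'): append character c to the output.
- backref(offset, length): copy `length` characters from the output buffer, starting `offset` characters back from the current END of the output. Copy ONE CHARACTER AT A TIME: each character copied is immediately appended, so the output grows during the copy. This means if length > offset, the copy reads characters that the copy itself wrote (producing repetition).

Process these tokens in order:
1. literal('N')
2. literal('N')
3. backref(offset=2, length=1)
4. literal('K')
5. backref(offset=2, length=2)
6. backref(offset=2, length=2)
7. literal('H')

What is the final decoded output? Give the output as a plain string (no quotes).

Token 1: literal('N'). Output: "N"
Token 2: literal('N'). Output: "NN"
Token 3: backref(off=2, len=1). Copied 'N' from pos 0. Output: "NNN"
Token 4: literal('K'). Output: "NNNK"
Token 5: backref(off=2, len=2). Copied 'NK' from pos 2. Output: "NNNKNK"
Token 6: backref(off=2, len=2). Copied 'NK' from pos 4. Output: "NNNKNKNK"
Token 7: literal('H'). Output: "NNNKNKNKH"

Answer: NNNKNKNKH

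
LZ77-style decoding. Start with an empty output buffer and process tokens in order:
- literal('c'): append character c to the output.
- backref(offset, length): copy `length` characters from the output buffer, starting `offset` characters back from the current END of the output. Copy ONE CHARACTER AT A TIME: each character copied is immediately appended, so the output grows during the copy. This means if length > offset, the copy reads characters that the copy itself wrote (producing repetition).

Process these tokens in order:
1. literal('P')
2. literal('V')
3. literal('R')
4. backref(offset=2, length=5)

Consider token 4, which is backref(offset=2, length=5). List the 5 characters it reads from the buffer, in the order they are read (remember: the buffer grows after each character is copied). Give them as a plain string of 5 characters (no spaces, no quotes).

Token 1: literal('P'). Output: "P"
Token 2: literal('V'). Output: "PV"
Token 3: literal('R'). Output: "PVR"
Token 4: backref(off=2, len=5). Buffer before: "PVR" (len 3)
  byte 1: read out[1]='V', append. Buffer now: "PVRV"
  byte 2: read out[2]='R', append. Buffer now: "PVRVR"
  byte 3: read out[3]='V', append. Buffer now: "PVRVRV"
  byte 4: read out[4]='R', append. Buffer now: "PVRVRVR"
  byte 5: read out[5]='V', append. Buffer now: "PVRVRVRV"

Answer: VRVRV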